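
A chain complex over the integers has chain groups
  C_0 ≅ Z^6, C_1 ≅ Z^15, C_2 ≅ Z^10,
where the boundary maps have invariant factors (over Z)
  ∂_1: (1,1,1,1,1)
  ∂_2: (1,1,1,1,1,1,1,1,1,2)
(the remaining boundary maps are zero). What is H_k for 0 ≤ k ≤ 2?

H_0: b_0 = 6 − 0 − 5 = 1; torsion from ∂_1 factors > 1: none. So H_0 ≅ Z.
H_1: b_1 = 15 − 5 − 10 = 0; torsion from ∂_2 factors > 1: [2]. So H_1 ≅ Z/2Z.
H_2: b_2 = 10 − 10 − 0 = 0; torsion from ∂_3 factors > 1: none. So H_2 ≅ 0.

H_0 ≅ Z,  H_1 ≅ Z/2Z,  H_2 = 0.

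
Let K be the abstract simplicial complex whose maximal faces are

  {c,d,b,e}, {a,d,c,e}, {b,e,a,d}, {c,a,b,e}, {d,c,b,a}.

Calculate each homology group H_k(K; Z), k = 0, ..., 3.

Take the total order a < b < c < d < e on the vertex set. Then K (dimension 3) consists of the simplices:

  0-simplices (5): a, b, c, d, e
  1-simplices (10): ab, ac, ad, ae, bc, bd, be, cd, ce, de
  2-simplices (10): abc, abd, abe, acd, ace, ade, bcd, bce, bde, cde
  3-simplices (5): abcd, abce, abde, acde, bcde

so the chain groups are C_0 ≅ Z^5, C_1 ≅ Z^10, C_2 ≅ Z^10, C_3 ≅ Z^5.

The boundary map ∂_1: C_1 → C_0 sends each edge [p,q] (with p < q) to q − p. For instance
  ∂bc = c − b.
As a 5×10 matrix over Z this has rank 4, with invariant factors (1,1,1,1).

The boundary map ∂_2: C_2 → C_1 acts by ∂[p,q,r] = [q,r] − [p,r] + [p,q]. For instance
  ∂abc = bc − ac + ab,
  ∂ade = de − ae + ad.
As a 10×10 matrix over Z this has rank 6, with invariant factors (1,1,1,1,1,1).

∂_3: C_3 → C_2 sends each 3-simplex σ to the alternating sum Σ_i (−1)^i (σ with its i-th vertex removed). For instance
  ∂abce = bce − ace + abe − abc,
  ∂bcde = cde − bde + bce − bcd.
This gives a 10×5 integer matrix of rank 4; reducing to Smith normal form yields diagonal entries (1,1,1,1).

Computing H_k = (kernel of ∂_k) / (image of ∂_{k+1}):

  H_0: rank C_0 − rank ∂_1 = 5 − 4 = 1, and the invariant factors of ∂_1 are all 1, so H_0 = Z.
  H_1: rank ker ∂_1 − rank ∂_2 = (10 − 4) − 6 = 0, and the invariant factors of ∂_2 are all 1, so H_1 = 0.
  H_2: rank ker ∂_2 − rank ∂_3 = (10 − 6) − 4 = 0, and the invariant factors of ∂_3 are all 1, so H_2 = 0.
  H_3: rank ker ∂_3 − rank ∂_4 = (5 − 4) − 0 = 1, and there is no ∂_4, so H_3 = Z.

(K is a triangulation of the 3-sphere S^3.)

H_0 ≅ Z,  H_1 = 0,  H_2 = 0,  H_3 ≅ Z.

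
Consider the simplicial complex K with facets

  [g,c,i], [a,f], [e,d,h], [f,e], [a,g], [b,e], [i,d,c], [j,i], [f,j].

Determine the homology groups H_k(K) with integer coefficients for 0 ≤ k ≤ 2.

We work with the vertex ordering a < b < c < d < e < f < g < h < i < j. The simplices of K, each written with vertices in increasing order, are:

  0-simplices (10): a, b, c, d, e, f, g, h, i, j
  1-simplices (14): af, ag, be, cd, cg, ci, de, dh, di, ef, eh, fj, gi, ij
  2-simplices (3): cdi, cgi, deh

Hence C_0 ≅ Z^10, C_1 ≅ Z^14, C_2 ≅ Z^3.

The boundary map ∂_1: C_1 → C_0 is given by ∂[p,q] = [q] − [p].
The resulting 10×14 matrix has rank 9, and its Smith normal form has invariant factors (1,1,1,1,1,1,1,1,1).

Boundary ∂_2: C_2 → C_1 acts by ∂[p,q,r] = [q,r] − [p,r] + [p,q]. For instance
  ∂cdi = di − ci + cd,
  ∂cgi = gi − ci + cg.
The resulting 14×3 matrix has rank 3, and its Smith normal form has invariant factors (1,1,1).

Now H_k = ker ∂_k / im ∂_{k+1}, so:

  H_0: rank C_0 − rank ∂_1 = 10 − 9 = 1, and the invariant factors of ∂_1 are all 1, so H_0 = Z.
  H_1: rank ker ∂_1 − rank ∂_2 = (14 − 9) − 3 = 2, and the invariant factors of ∂_2 are all 1, so H_1 = Z^2.
  H_2: rank ker ∂_2 − rank ∂_3 = (3 − 3) − 0 = 0, and there is no ∂_3, so H_2 = 0.

H_0 = Z,  H_1 = Z^2,  H_2 = 0.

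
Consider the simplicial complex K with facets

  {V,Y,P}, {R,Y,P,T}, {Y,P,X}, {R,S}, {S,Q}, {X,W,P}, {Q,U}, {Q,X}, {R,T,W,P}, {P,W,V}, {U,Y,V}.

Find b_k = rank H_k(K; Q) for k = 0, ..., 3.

K has 10 vertices, 21 edges, 12 triangles, 2 3-simplices.
rank ∂_0 = 0, rank ∂_1 = 9 ⇒ b_0 = 10 − 0 − 9 = 1; all invariant factors of ∂_1 are 1 so no torsion. So H_0 ≅ Z.
rank ∂_1 = 9, rank ∂_2 = 10 ⇒ b_1 = 21 − 9 − 10 = 2; all invariant factors of ∂_2 are 1 so no torsion. So H_1 ≅ Z^2.
rank ∂_2 = 10, rank ∂_3 = 2 ⇒ b_2 = 12 − 10 − 2 = 0; all invariant factors of ∂_3 are 1 so no torsion. So H_2 ≅ 0.
rank ∂_3 = 2, rank ∂_4 = 0 ⇒ b_3 = 2 − 2 − 0 = 0. So H_3 ≅ 0.

b_0 = 1, b_1 = 2, b_2 = 0, b_3 = 0.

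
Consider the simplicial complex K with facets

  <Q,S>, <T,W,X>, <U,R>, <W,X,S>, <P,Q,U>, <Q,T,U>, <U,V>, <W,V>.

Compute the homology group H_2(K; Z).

H_2 = 0.

Fix the vertex order P < Q < R < S < T < U < V < W < X and write every simplex with vertices in increasing order. Then dim K = 2 and the simplices of K are:

  0-simplices (9): P, Q, R, S, T, U, V, W, X
  1-simplices (14): PQ, PU, QS, QT, QU, RU, SW, SX, TU, TW, TX, UV, VW, WX
  2-simplices (4): PQU, QTU, SWX, TWX

so the chain groups are C_0 ≅ Z^9, C_1 ≅ Z^14, C_2 ≅ Z^4.

Boundary ∂_1: C_1 → C_0 maps an edge to its endpoints' difference, ∂[p,q] = q − p. For instance
  ∂TX = X − T.
As a 9×14 matrix over Z this has rank 8, with invariant factors (1,1,1,1,1,1,1,1).

∂_2: C_2 → C_1 acts by ∂[p,q,r] = [q,r] − [p,r] + [p,q]. For instance
  ∂QTU = TU − QU + QT,
  ∂SWX = WX − SX + SW.
The 14×4 boundary matrix has rank 4 and Smith normal form diag(1,1,1,1).

Computing H_k = (kernel of ∂_k) / (image of ∂_{k+1}):

  H_2: rank ker ∂_2 − rank ∂_3 = (4 − 4) − 0 = 0, and there is no ∂_3, so H_2 ≅ 0.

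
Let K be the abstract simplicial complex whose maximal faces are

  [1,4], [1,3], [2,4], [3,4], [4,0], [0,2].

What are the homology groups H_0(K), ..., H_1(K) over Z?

Order the vertices as 0 < 1 < 2 < 3 < 4. Listing each simplex with vertices in this order, K has dimension 1 with simplices:

  0-simplices (5): [0], [1], [2], [3], [4]
  1-simplices (6): [0,2], [0,4], [1,3], [1,4], [2,4], [3,4]

Hence C_0 ≅ Z^5, C_1 ≅ Z^6.

Boundary ∂_1: C_1 → C_0 sends each edge [p,q] (with p < q) to q − p. For instance
  ∂[2,4] = [4] − [2].
The 5×6 boundary matrix has rank 4 and Smith normal form diag(1,1,1,1).

From H_k ≅ ker(∂_k) / im(∂_{k+1}) we obtain:

  H_0: rank C_0 − rank ∂_1 = 5 − 4 = 1, and the invariant factors of ∂_1 are all 1, so H_0 = Z.
  H_1: rank ker ∂_1 − rank ∂_2 = (6 − 4) − 0 = 2, and there is no ∂_2, so H_1 = Z^2.

As a check, the Euler characteristic is 5 − 6 = -1, which agrees with 1 − 2 = -1.
(K is a triangulation of a wedge of 2 circles.)

H_0 ≅ Z,  H_1 ≅ Z^2.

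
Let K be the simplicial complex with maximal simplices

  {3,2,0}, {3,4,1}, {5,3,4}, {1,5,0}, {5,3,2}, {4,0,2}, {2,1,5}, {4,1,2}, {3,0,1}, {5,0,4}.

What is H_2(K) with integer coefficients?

K has 6 vertices, 15 edges, 10 triangles.
rank ∂_2 = 10, rank ∂_3 = 0 ⇒ b_2 = 10 − 10 − 0 = 0. So H_2 = 0.

H_2 ≅ 0.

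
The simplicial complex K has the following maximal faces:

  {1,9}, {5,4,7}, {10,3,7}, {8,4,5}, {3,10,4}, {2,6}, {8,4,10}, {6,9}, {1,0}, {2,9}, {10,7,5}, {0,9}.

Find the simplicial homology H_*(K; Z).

H_0 ≅ Z^2,  H_1 ≅ Z^3,  H_2 = 0.

K has 11 vertices, 18 edges, 6 triangles.
rank ∂_0 = 0, rank ∂_1 = 9 ⇒ b_0 = 11 − 0 − 9 = 2; all invariant factors of ∂_1 are 1 so no torsion. So H_0 = Z^2.
rank ∂_1 = 9, rank ∂_2 = 6 ⇒ b_1 = 18 − 9 − 6 = 3; all invariant factors of ∂_2 are 1 so no torsion. So H_1 = Z^3.
rank ∂_2 = 6, rank ∂_3 = 0 ⇒ b_2 = 6 − 6 − 0 = 0. So H_2 = 0.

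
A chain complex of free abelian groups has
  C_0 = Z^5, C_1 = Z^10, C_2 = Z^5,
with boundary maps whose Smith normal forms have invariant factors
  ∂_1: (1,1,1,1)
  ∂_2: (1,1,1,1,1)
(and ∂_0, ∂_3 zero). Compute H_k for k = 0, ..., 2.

H_0 ≅ Z,  H_1 ≅ Z,  H_2 = 0.

H_0: b_0 = 5 − 0 − 4 = 1; torsion from ∂_1 factors > 1: none. So H_0 ≅ Z.
H_1: b_1 = 10 − 4 − 5 = 1; torsion from ∂_2 factors > 1: none. So H_1 ≅ Z.
H_2: b_2 = 5 − 5 − 0 = 0; torsion from ∂_3 factors > 1: none. So H_2 ≅ 0.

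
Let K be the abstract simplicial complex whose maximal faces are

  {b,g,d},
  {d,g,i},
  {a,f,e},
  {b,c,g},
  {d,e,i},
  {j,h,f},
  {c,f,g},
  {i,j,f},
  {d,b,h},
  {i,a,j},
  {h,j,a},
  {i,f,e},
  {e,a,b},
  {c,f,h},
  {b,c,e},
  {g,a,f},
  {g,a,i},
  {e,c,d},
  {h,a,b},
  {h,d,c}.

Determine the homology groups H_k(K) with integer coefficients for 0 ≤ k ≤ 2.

H_0 = Z,  H_1 = Z ⊕ Z_2,  H_2 = 0.

Fix the vertex order a < b < c < d < e < f < g < h < i < j and write every simplex with vertices in increasing order. Then dim K = 2 and the simplices of K are:

  0-simplices (10): a, b, c, d, e, f, g, h, i, j
  1-simplices (30): ab, ae, af, ag, ah, ai, aj, bc, bd, be, bg, bh, cd, ce, cf, cg, ch, de, dg, dh, di, ef, ei, fg, fh, fi, fj, gi, hj, ij
  2-simplices (20): abe, abh, aef, afg, agi, ahj, aij, bce, bcg, bdg, bdh, cde, cdh, cfg, cfh, dei, dgi, efi, fhj, fij

giving chain groups C_0 ≅ Z^10, C_1 ≅ Z^30, C_2 ≅ Z^20.

The boundary map ∂_1: C_1 → C_0 is given by ∂[p,q] = [q] − [p]. For instance
  ∂cf = f − c.
As a 10×30 matrix over Z this has rank 9, with invariant factors (1,1,1,1,1,1,1,1,1).

The boundary map ∂_2: C_2 → C_1 maps a triangle to the signed sum of its edges. For instance
  ∂aij = ij − aj + ai,
  ∂cdh = dh − ch + cd.
The 30×20 boundary matrix has rank 20 and Smith normal form diag(1,1,1,1,1,1,1,1,1,1,1,1,1,1,1,1,1,1,1,2).

Computing H_k = (kernel of ∂_k) / (image of ∂_{k+1}):

  H_0: rank C_0 − rank ∂_1 = 10 − 9 = 1, and the invariant factors of ∂_1 are all 1, so H_0 ≅ Z.
  H_1: rank ker ∂_1 − rank ∂_2 = (30 − 9) − 20 = 1, and ∂_2 has invariant factor 2 > 1, so H_1 ≅ Z ⊕ Z_2.
  H_2: rank ker ∂_2 − rank ∂_3 = (20 − 20) − 0 = 0, and there is no ∂_3, so H_2 ≅ 0.

As a check, the Euler characteristic is 10 − 30 + 20 = 0, which agrees with 1 − 1 + 0 = 0.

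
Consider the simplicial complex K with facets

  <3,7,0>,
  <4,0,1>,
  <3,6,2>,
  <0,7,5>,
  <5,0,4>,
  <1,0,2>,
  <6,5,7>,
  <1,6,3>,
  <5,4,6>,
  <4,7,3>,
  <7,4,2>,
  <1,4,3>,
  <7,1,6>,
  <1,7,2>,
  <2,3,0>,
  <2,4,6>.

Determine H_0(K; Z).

H_0 = Z.

Take the total order 0 < 1 < 2 < 3 < 4 < 5 < 6 < 7 on the vertex set. Then K (dimension 2) consists of the simplices:

  0-simplices (8): [0], [1], [2], [3], [4], [5], [6], [7]
  1-simplices (24): (24 of them)
  2-simplices (16): [0,1,2], [0,1,4], [0,2,3], [0,3,7], [0,4,5], [0,5,7], [1,2,7], [1,3,4], [1,3,6], [1,6,7], [2,3,6], [2,4,6], [2,4,7], [3,4,7], [4,5,6], [5,6,7]

Hence C_0 ≅ Z^8, C_1 ≅ Z^24, C_2 ≅ Z^16.

∂_1: C_1 → C_0 maps an edge to its endpoints' difference, ∂[p,q] = q − p.
This gives a 8×24 integer matrix of rank 7; reducing to Smith normal form yields diagonal entries (1,1,1,1,1,1,1).

Boundary ∂_2: C_2 → C_1 sends each 2-simplex [p,q,r] to [q,r] − [p,r] + [p,q]. For instance
  ∂[4,5,6] = [5,6] − [4,6] + [4,5],
  ∂[2,3,6] = [3,6] − [2,6] + [2,3].
The 24×16 boundary matrix has rank 15 and Smith normal form diag(1,1,1,1,1,1,1,1,1,1,1,1,1,1,1).

Reading off H_k = ker ∂_k / im ∂_{k+1}:

  H_0: rank C_0 − rank ∂_1 = 8 − 7 = 1, and the invariant factors of ∂_1 are all 1, so H_0 = Z.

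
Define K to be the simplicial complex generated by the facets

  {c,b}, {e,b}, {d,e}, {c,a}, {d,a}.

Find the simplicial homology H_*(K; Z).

H_0 ≅ Z,  H_1 ≅ Z.

K has 5 vertices, 5 edges.
rank ∂_0 = 0, rank ∂_1 = 4 ⇒ b_0 = 5 − 0 − 4 = 1; all invariant factors of ∂_1 are 1 so no torsion. So H_0 ≅ Z.
rank ∂_1 = 4, rank ∂_2 = 0 ⇒ b_1 = 5 − 4 − 0 = 1. So H_1 ≅ Z.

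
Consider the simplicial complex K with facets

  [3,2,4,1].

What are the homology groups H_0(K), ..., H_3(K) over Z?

H_0 ≅ Z,  H_1 = 0,  H_2 = 0,  H_3 = 0.

Take the total order 1 < 2 < 3 < 4 on the vertex set. Then K (dimension 3) consists of the simplices:

  0-simplices (4): [1], [2], [3], [4]
  1-simplices (6): [1,2], [1,3], [1,4], [2,3], [2,4], [3,4]
  2-simplices (4): [1,2,3], [1,2,4], [1,3,4], [2,3,4]
  3-simplices (1): [1,2,3,4]

Hence C_0 ≅ Z^4, C_1 ≅ Z^6, C_2 ≅ Z^4, C_3 ≅ Z^1.

∂_1: C_1 → C_0 is given by ∂[p,q] = [q] − [p]. For instance
  ∂[1,3] = [3] − [1].
The resulting 4×6 matrix has rank 3, and its Smith normal form has invariant factors (1,1,1).

The boundary map ∂_2: C_2 → C_1 sends each 2-simplex [p,q,r] to [q,r] − [p,r] + [p,q]. For instance
  ∂[1,2,4] = [2,4] − [1,4] + [1,2],
  ∂[1,2,3] = [2,3] − [1,3] + [1,2].
This gives a 6×4 integer matrix of rank 3; reducing to Smith normal form yields diagonal entries (1,1,1).

∂_3: C_3 → C_2 sends each 3-simplex σ to the alternating sum Σ_i (−1)^i (σ with its i-th vertex removed). For instance
  ∂[1,2,3,4] = [2,3,4] − [1,3,4] + [1,2,4] − [1,2,3].
As a 4×1 matrix over Z this has rank 1, with invariant factors (1).

Now H_k = ker ∂_k / im ∂_{k+1}, so:

  H_0: rank C_0 − rank ∂_1 = 4 − 3 = 1, and the invariant factors of ∂_1 are all 1, so H_0 = Z.
  H_1: rank ker ∂_1 − rank ∂_2 = (6 − 3) − 3 = 0, and the invariant factors of ∂_2 are all 1, so H_1 = 0.
  H_2: rank ker ∂_2 − rank ∂_3 = (4 − 3) − 1 = 0, and the invariant factors of ∂_3 are all 1, so H_2 = 0.
  H_3: rank ker ∂_3 − rank ∂_4 = (1 − 1) − 0 = 0, and there is no ∂_4, so H_3 = 0.

As a check, the Euler characteristic is 4 − 6 + 4 − 1 = 1, which agrees with 1 − 0 + 0 − 0 = 1.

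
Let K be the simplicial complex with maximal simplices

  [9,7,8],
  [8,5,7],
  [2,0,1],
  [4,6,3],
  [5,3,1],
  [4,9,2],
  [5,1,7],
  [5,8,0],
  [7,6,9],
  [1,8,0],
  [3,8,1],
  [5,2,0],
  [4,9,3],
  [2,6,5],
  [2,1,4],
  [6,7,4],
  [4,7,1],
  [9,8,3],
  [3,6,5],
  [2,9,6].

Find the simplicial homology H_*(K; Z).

H_0 = Z,  H_1 = Z ⊕ Z/2,  H_2 = 0.

Order the vertices as 0 < 1 < 2 < 3 < 4 < 5 < 6 < 7 < 8 < 9. Listing each simplex with vertices in this order, K has dimension 2 with simplices:

  0-simplices (10): [0], [1], [2], [3], [4], [5], [6], [7], [8], [9]
  1-simplices (30): (30 of them)
  2-simplices (20): (20 of them)

giving chain groups C_0 ≅ Z^10, C_1 ≅ Z^30, C_2 ≅ Z^20.

The boundary map ∂_1: C_1 → C_0 is given by ∂[p,q] = [q] − [p]. For instance
  ∂[0,5] = [5] − [0].
The resulting 10×30 matrix has rank 9, and its Smith normal form has invariant factors (1,1,1,1,1,1,1,1,1).

Boundary ∂_2: C_2 → C_1 acts by ∂[p,q,r] = [q,r] − [p,r] + [p,q]. For instance
  ∂[7,8,9] = [8,9] − [7,9] + [7,8],
  ∂[6,7,9] = [7,9] − [6,9] + [6,7].
This gives a 30×20 integer matrix of rank 20; reducing to Smith normal form yields diagonal entries (1,1,1,1,1,1,1,1,1,1,1,1,1,1,1,1,1,1,1,2).

Computing H_k = (kernel of ∂_k) / (image of ∂_{k+1}):

  H_0: rank C_0 − rank ∂_1 = 10 − 9 = 1, and the invariant factors of ∂_1 are all 1, so H_0 = Z.
  H_1: rank ker ∂_1 − rank ∂_2 = (30 − 9) − 20 = 1, and ∂_2 has invariant factor 2 > 1, so H_1 = Z ⊕ Z/2.
  H_2: rank ker ∂_2 − rank ∂_3 = (20 − 20) − 0 = 0, and there is no ∂_3, so H_2 = 0.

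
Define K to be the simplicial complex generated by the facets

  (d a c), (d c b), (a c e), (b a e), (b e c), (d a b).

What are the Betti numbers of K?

b_0 = 1, b_1 = 0, b_2 = 1.

Take the total order a < b < c < d < e on the vertex set. Then K (dimension 2) consists of the simplices:

  0-simplices (5): a, b, c, d, e
  1-simplices (9): ab, ac, ad, ae, bc, bd, be, cd, ce
  2-simplices (6): abd, abe, acd, ace, bcd, bce

so the chain groups are C_0 ≅ Z^5, C_1 ≅ Z^9, C_2 ≅ Z^6.

Boundary ∂_1: C_1 → C_0 maps an edge to its endpoints' difference, ∂[p,q] = q − p.
As a 5×9 matrix over Z this has rank 4, with invariant factors (1,1,1,1).

Boundary ∂_2: C_2 → C_1 sends each 2-simplex [p,q,r] to [q,r] − [p,r] + [p,q]. For instance
  ∂acd = cd − ad + ac,
  ∂abe = be − ae + ab.
The resulting 9×6 matrix has rank 5, and its Smith normal form has invariant factors (1,1,1,1,1).

Reading off H_k = ker ∂_k / im ∂_{k+1}:

  H_0: rank C_0 − rank ∂_1 = 5 − 4 = 1, and the invariant factors of ∂_1 are all 1, so H_0 = Z.
  H_1: rank ker ∂_1 − rank ∂_2 = (9 − 4) − 5 = 0, and the invariant factors of ∂_2 are all 1, so H_1 = 0.
  H_2: rank ker ∂_2 − rank ∂_3 = (6 − 5) − 0 = 1, and there is no ∂_3, so H_2 = Z.

(K is a triangulation of the 2-sphere S^2.)

Hence the Betti numbers are b_0 = 1, b_1 = 0, b_2 = 1.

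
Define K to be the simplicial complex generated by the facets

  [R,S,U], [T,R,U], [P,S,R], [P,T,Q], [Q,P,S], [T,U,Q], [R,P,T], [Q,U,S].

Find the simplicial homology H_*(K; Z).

H_0 = Z,  H_1 = 0,  H_2 = Z.

We work with the vertex ordering P < Q < R < S < T < U. The simplices of K, each written with vertices in increasing order, are:

  0-simplices (6): P, Q, R, S, T, U
  1-simplices (12): PQ, PR, PS, PT, QS, QT, QU, RS, RT, RU, SU, TU
  2-simplices (8): PQS, PQT, PRS, PRT, QSU, QTU, RSU, RTU

Hence C_0 ≅ Z^6, C_1 ≅ Z^12, C_2 ≅ Z^8.

Boundary ∂_1: C_1 → C_0 is given by ∂[p,q] = [q] − [p]. For instance
  ∂QU = U − Q.
As a 6×12 matrix over Z this has rank 5, with invariant factors (1,1,1,1,1).

Boundary ∂_2: C_2 → C_1 maps a triangle to the signed sum of its edges. For instance
  ∂PQS = QS − PS + PQ,
  ∂PRS = RS − PS + PR.
As a 12×8 matrix over Z this has rank 7, with invariant factors (1,1,1,1,1,1,1).

Reading off H_k = ker ∂_k / im ∂_{k+1}:

  H_0: rank C_0 − rank ∂_1 = 6 − 5 = 1, and the invariant factors of ∂_1 are all 1, so H_0 ≅ Z.
  H_1: rank ker ∂_1 − rank ∂_2 = (12 − 5) − 7 = 0, and the invariant factors of ∂_2 are all 1, so H_1 ≅ 0.
  H_2: rank ker ∂_2 − rank ∂_3 = (8 − 7) − 0 = 1, and there is no ∂_3, so H_2 ≅ Z.

As a check, the Euler characteristic is 6 − 12 + 8 = 2, which agrees with 1 − 0 + 1 = 2.
(K is a triangulation of the 2-sphere S^2.)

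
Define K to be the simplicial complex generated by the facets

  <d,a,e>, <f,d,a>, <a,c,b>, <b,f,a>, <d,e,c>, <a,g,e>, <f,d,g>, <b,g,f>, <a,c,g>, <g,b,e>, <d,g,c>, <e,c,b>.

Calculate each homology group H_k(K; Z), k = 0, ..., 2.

H_0 ≅ Z,  H_1 ≅ Z/2,  H_2 = 0.

We work with the vertex ordering a < b < c < d < e < f < g. The simplices of K, each written with vertices in increasing order, are:

  0-simplices (7): a, b, c, d, e, f, g
  1-simplices (18): ab, ac, ad, ae, af, ag, bc, be, bf, bg, cd, ce, cg, de, df, dg, eg, fg
  2-simplices (12): abc, abf, acg, ade, adf, aeg, bce, beg, bfg, cde, cdg, dfg

Hence C_0 ≅ Z^7, C_1 ≅ Z^18, C_2 ≅ Z^12.

Boundary ∂_1: C_1 → C_0 sends each edge [p,q] (with p < q) to q − p.
As a 7×18 matrix over Z this has rank 6, with invariant factors (1,1,1,1,1,1).

Boundary ∂_2: C_2 → C_1 maps a triangle to the signed sum of its edges. For instance
  ∂abf = bf − af + ab,
  ∂bfg = fg − bg + bf.
The resulting 18×12 matrix has rank 12, and its Smith normal form has invariant factors (1,1,1,1,1,1,1,1,1,1,1,2).

Computing H_k = (kernel of ∂_k) / (image of ∂_{k+1}):

  H_0: rank C_0 − rank ∂_1 = 7 − 6 = 1, and the invariant factors of ∂_1 are all 1, so H_0 = Z.
  H_1: rank ker ∂_1 − rank ∂_2 = (18 − 6) − 12 = 0, and ∂_2 has invariant factor 2 > 1, so H_1 = Z/2.
  H_2: rank ker ∂_2 − rank ∂_3 = (12 − 12) − 0 = 0, and there is no ∂_3, so H_2 = 0.

(K is a triangulation of the real projective plane RP^2.)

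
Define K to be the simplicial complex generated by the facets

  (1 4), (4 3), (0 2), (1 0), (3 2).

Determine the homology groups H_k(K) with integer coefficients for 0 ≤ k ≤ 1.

H_0 ≅ Z,  H_1 ≅ Z.

K has 5 vertices, 5 edges.
rank ∂_0 = 0, rank ∂_1 = 4 ⇒ b_0 = 5 − 0 − 4 = 1; all invariant factors of ∂_1 are 1 so no torsion. So H_0 = Z.
rank ∂_1 = 4, rank ∂_2 = 0 ⇒ b_1 = 5 − 4 − 0 = 1. So H_1 = Z.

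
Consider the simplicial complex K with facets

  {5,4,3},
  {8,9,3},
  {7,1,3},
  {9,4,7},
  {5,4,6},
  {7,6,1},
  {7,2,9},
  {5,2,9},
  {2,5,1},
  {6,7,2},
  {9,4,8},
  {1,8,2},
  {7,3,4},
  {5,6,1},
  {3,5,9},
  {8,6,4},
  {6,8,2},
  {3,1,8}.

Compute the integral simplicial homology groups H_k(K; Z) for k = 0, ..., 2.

K has 9 vertices, 27 edges, 18 triangles.
rank ∂_0 = 0, rank ∂_1 = 8 ⇒ b_0 = 9 − 0 − 8 = 1; all invariant factors of ∂_1 are 1 so no torsion. So H_0 = Z.
rank ∂_1 = 8, rank ∂_2 = 18 ⇒ b_1 = 27 − 8 − 18 = 1; ∂_2 has invariant factor(s) [2] giving torsion. So H_1 = Z ⊕ Z/2.
rank ∂_2 = 18, rank ∂_3 = 0 ⇒ b_2 = 18 − 18 − 0 = 0. So H_2 = 0.

H_0 = Z,  H_1 = Z ⊕ Z/2,  H_2 = 0.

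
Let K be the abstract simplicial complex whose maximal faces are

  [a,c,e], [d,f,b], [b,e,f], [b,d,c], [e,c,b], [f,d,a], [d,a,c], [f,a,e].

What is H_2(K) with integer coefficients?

H_2 = Z.

K has 6 vertices, 12 edges, 8 triangles.
rank ∂_2 = 7, rank ∂_3 = 0 ⇒ b_2 = 8 − 7 − 0 = 1. So H_2 ≅ Z.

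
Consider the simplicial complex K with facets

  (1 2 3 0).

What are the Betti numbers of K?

b_0 = 1, b_1 = 0, b_2 = 0, b_3 = 0.

K has 4 vertices, 6 edges, 4 triangles, 1 3-simplex.
rank ∂_0 = 0, rank ∂_1 = 3 ⇒ b_0 = 4 − 0 − 3 = 1; all invariant factors of ∂_1 are 1 so no torsion. So H_0 = Z.
rank ∂_1 = 3, rank ∂_2 = 3 ⇒ b_1 = 6 − 3 − 3 = 0; all invariant factors of ∂_2 are 1 so no torsion. So H_1 = 0.
rank ∂_2 = 3, rank ∂_3 = 1 ⇒ b_2 = 4 − 3 − 1 = 0; all invariant factors of ∂_3 are 1 so no torsion. So H_2 = 0.
rank ∂_3 = 1, rank ∂_4 = 0 ⇒ b_3 = 1 − 1 − 0 = 0. So H_3 = 0.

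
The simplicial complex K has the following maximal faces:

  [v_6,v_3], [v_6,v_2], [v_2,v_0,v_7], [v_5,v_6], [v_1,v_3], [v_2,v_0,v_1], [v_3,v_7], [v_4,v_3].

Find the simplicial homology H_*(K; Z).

H_0 ≅ Z,  H_1 ≅ Z^2,  H_2 = 0.

Fix the vertex order v_0 < v_1 < v_2 < v_3 < v_4 < v_5 < v_6 < v_7 and write every simplex with vertices in increasing order. Then dim K = 2 and the simplices of K are:

  0-simplices (8): [v_0], [v_1], [v_2], [v_3], [v_4], [v_5], [v_6], [v_7]
  1-simplices (11): [v_0,v_1], [v_0,v_2], [v_0,v_7], [v_1,v_2], [v_1,v_3], [v_2,v_6], [v_2,v_7], [v_3,v_4], [v_3,v_6], [v_3,v_7], [v_5,v_6]
  2-simplices (2): [v_0,v_1,v_2], [v_0,v_2,v_7]

Hence C_0 ≅ Z^8, C_1 ≅ Z^11, C_2 ≅ Z^2.

∂_1: C_1 → C_0 is given by ∂[p,q] = [q] − [p]. For instance
  ∂[v_3,v_6] = [v_6] − [v_3].
This gives a 8×11 integer matrix of rank 7; reducing to Smith normal form yields diagonal entries (1,1,1,1,1,1,1).

∂_2: C_2 → C_1 maps a triangle to the signed sum of its edges. For instance
  ∂[v_0,v_1,v_2] = [v_1,v_2] − [v_0,v_2] + [v_0,v_1],
  ∂[v_0,v_2,v_7] = [v_2,v_7] − [v_0,v_7] + [v_0,v_2].
This gives a 11×2 integer matrix of rank 2; reducing to Smith normal form yields diagonal entries (1,1).

Now H_k = ker ∂_k / im ∂_{k+1}, so:

  H_0: rank C_0 − rank ∂_1 = 8 − 7 = 1, and the invariant factors of ∂_1 are all 1, so H_0 ≅ Z.
  H_1: rank ker ∂_1 − rank ∂_2 = (11 − 7) − 2 = 2, and the invariant factors of ∂_2 are all 1, so H_1 ≅ Z^2.
  H_2: rank ker ∂_2 − rank ∂_3 = (2 − 2) − 0 = 0, and there is no ∂_3, so H_2 ≅ 0.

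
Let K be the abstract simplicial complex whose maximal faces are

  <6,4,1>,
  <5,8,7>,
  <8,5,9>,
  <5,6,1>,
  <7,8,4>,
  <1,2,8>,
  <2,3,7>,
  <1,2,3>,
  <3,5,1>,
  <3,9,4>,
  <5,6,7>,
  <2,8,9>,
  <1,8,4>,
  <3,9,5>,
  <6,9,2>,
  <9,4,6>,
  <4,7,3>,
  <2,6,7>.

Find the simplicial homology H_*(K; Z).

H_0 = Z,  H_1 = Z^2,  H_2 = Z.

K has 9 vertices, 27 edges, 18 triangles.
rank ∂_0 = 0, rank ∂_1 = 8 ⇒ b_0 = 9 − 0 − 8 = 1; all invariant factors of ∂_1 are 1 so no torsion. So H_0 ≅ Z.
rank ∂_1 = 8, rank ∂_2 = 17 ⇒ b_1 = 27 − 8 − 17 = 2; all invariant factors of ∂_2 are 1 so no torsion. So H_1 ≅ Z^2.
rank ∂_2 = 17, rank ∂_3 = 0 ⇒ b_2 = 18 − 17 − 0 = 1. So H_2 ≅ Z.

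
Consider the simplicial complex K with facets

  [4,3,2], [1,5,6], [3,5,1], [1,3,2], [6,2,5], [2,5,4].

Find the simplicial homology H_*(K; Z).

H_0 = Z,  H_1 = Z,  H_2 = 0.

Take the total order 1 < 2 < 3 < 4 < 5 < 6 on the vertex set. Then K (dimension 2) consists of the simplices:

  0-simplices (6): [1], [2], [3], [4], [5], [6]
  1-simplices (12): [1,2], [1,3], [1,5], [1,6], [2,3], [2,4], [2,5], [2,6], [3,4], [3,5], [4,5], [5,6]
  2-simplices (6): [1,2,3], [1,3,5], [1,5,6], [2,3,4], [2,4,5], [2,5,6]

Hence C_0 ≅ Z^6, C_1 ≅ Z^12, C_2 ≅ Z^6.

The boundary map ∂_1: C_1 → C_0 sends each edge [p,q] (with p < q) to q − p. For instance
  ∂[4,5] = [5] − [4].
The 6×12 boundary matrix has rank 5 and Smith normal form diag(1,1,1,1,1).

The boundary map ∂_2: C_2 → C_1 maps a triangle to the signed sum of its edges. For instance
  ∂[1,2,3] = [2,3] − [1,3] + [1,2],
  ∂[1,5,6] = [5,6] − [1,6] + [1,5].
As a 12×6 matrix over Z this has rank 6, with invariant factors (1,1,1,1,1,1).

Now H_k = ker ∂_k / im ∂_{k+1}, so:

  H_0: rank C_0 − rank ∂_1 = 6 − 5 = 1, and the invariant factors of ∂_1 are all 1, so H_0 = Z.
  H_1: rank ker ∂_1 − rank ∂_2 = (12 − 5) − 6 = 1, and the invariant factors of ∂_2 are all 1, so H_1 = Z.
  H_2: rank ker ∂_2 − rank ∂_3 = (6 − 6) − 0 = 0, and there is no ∂_3, so H_2 = 0.

As a check, the Euler characteristic is 6 − 12 + 6 = 0, which agrees with 1 − 1 + 0 = 0.
(K is a triangulation of the cylinder S^1 x I.)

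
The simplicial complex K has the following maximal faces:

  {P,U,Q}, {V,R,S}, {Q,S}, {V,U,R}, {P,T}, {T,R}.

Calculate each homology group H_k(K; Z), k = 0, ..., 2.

H_0 = Z,  H_1 = Z^2,  H_2 = 0.

We work with the vertex ordering P < Q < R < S < T < U < V. The simplices of K, each written with vertices in increasing order, are:

  0-simplices (7): P, Q, R, S, T, U, V
  1-simplices (11): PQ, PT, PU, QS, QU, RS, RT, RU, RV, SV, UV
  2-simplices (3): PQU, RSV, RUV

giving chain groups C_0 ≅ Z^7, C_1 ≅ Z^11, C_2 ≅ Z^3.

∂_1: C_1 → C_0 maps an edge to its endpoints' difference, ∂[p,q] = q − p. For instance
  ∂QU = U − Q.
The resulting 7×11 matrix has rank 6, and its Smith normal form has invariant factors (1,1,1,1,1,1).

Boundary ∂_2: C_2 → C_1 sends each 2-simplex [p,q,r] to [q,r] − [p,r] + [p,q]. For instance
  ∂PQU = QU − PU + PQ,
  ∂RUV = UV − RV + RU.
The 11×3 boundary matrix has rank 3 and Smith normal form diag(1,1,1).

Computing H_k = (kernel of ∂_k) / (image of ∂_{k+1}):

  H_0: rank C_0 − rank ∂_1 = 7 − 6 = 1, and the invariant factors of ∂_1 are all 1, so H_0 ≅ Z.
  H_1: rank ker ∂_1 − rank ∂_2 = (11 − 6) − 3 = 2, and the invariant factors of ∂_2 are all 1, so H_1 ≅ Z^2.
  H_2: rank ker ∂_2 − rank ∂_3 = (3 − 3) − 0 = 0, and there is no ∂_3, so H_2 ≅ 0.

As a check, the Euler characteristic is 7 − 11 + 3 = -1, which agrees with 1 − 2 + 0 = -1.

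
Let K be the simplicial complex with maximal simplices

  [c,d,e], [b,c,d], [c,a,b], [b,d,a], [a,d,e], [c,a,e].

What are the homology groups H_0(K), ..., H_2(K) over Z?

Fix the vertex order a < b < c < d < e and write every simplex with vertices in increasing order. Then dim K = 2 and the simplices of K are:

  0-simplices (5): a, b, c, d, e
  1-simplices (9): ab, ac, ad, ae, bc, bd, cd, ce, de
  2-simplices (6): abc, abd, ace, ade, bcd, cde

Hence C_0 ≅ Z^5, C_1 ≅ Z^9, C_2 ≅ Z^6.

Boundary ∂_1: C_1 → C_0 maps an edge to its endpoints' difference, ∂[p,q] = q − p.
As a 5×9 matrix over Z this has rank 4, with invariant factors (1,1,1,1).

The boundary map ∂_2: C_2 → C_1 acts by ∂[p,q,r] = [q,r] − [p,r] + [p,q]. For instance
  ∂bcd = cd − bd + bc,
  ∂ade = de − ae + ad.
The resulting 9×6 matrix has rank 5, and its Smith normal form has invariant factors (1,1,1,1,1).

Now H_k = ker ∂_k / im ∂_{k+1}, so:

  H_0: rank C_0 − rank ∂_1 = 5 − 4 = 1, and the invariant factors of ∂_1 are all 1, so H_0 = Z.
  H_1: rank ker ∂_1 − rank ∂_2 = (9 − 4) − 5 = 0, and the invariant factors of ∂_2 are all 1, so H_1 = 0.
  H_2: rank ker ∂_2 − rank ∂_3 = (6 − 5) − 0 = 1, and there is no ∂_3, so H_2 = Z.

As a check, the Euler characteristic is 5 − 9 + 6 = 2, which agrees with 1 − 0 + 1 = 2.
(K is a triangulation of the 2-sphere S^2.)

H_0 = Z,  H_1 = 0,  H_2 = Z.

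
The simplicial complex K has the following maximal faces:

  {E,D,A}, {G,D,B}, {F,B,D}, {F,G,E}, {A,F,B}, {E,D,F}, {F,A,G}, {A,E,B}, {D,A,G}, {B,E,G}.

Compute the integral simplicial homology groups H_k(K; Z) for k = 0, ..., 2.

H_0 ≅ Z,  H_1 ≅ Z/2,  H_2 = 0.

Order the vertices as A < B < D < E < F < G. Listing each simplex with vertices in this order, K has dimension 2 with simplices:

  0-simplices (6): A, B, D, E, F, G
  1-simplices (15): AB, AD, AE, AF, AG, BD, BE, BF, BG, DE, DF, DG, EF, EG, FG
  2-simplices (10): ABE, ABF, ADE, ADG, AFG, BDF, BDG, BEG, DEF, EFG

Hence C_0 ≅ Z^6, C_1 ≅ Z^15, C_2 ≅ Z^10.

The boundary map ∂_1: C_1 → C_0 is given by ∂[p,q] = [q] − [p]. For instance
  ∂BF = F − B.
The 6×15 boundary matrix has rank 5 and Smith normal form diag(1,1,1,1,1).

Boundary ∂_2: C_2 → C_1 sends each 2-simplex [p,q,r] to [q,r] − [p,r] + [p,q]. For instance
  ∂BEG = EG − BG + BE,
  ∂ABF = BF − AF + AB.
The 15×10 boundary matrix has rank 10 and Smith normal form diag(1,1,1,1,1,1,1,1,1,2).

Reading off H_k = ker ∂_k / im ∂_{k+1}:

  H_0: rank C_0 − rank ∂_1 = 6 − 5 = 1, and the invariant factors of ∂_1 are all 1, so H_0 ≅ Z.
  H_1: rank ker ∂_1 − rank ∂_2 = (15 − 5) − 10 = 0, and ∂_2 has invariant factor 2 > 1, so H_1 ≅ Z/2.
  H_2: rank ker ∂_2 − rank ∂_3 = (10 − 10) − 0 = 0, and there is no ∂_3, so H_2 ≅ 0.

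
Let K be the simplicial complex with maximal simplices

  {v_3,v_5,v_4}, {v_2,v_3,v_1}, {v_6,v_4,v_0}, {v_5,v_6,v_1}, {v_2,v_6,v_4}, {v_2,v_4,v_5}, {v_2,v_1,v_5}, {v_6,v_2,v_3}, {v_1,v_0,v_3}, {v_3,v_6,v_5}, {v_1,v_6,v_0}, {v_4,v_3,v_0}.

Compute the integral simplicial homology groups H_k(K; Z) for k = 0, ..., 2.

H_0 ≅ Z,  H_1 ≅ Z_2,  H_2 = 0.

Order the vertices as v_0 < v_1 < v_2 < v_3 < v_4 < v_5 < v_6. Listing each simplex with vertices in this order, K has dimension 2 with simplices:

  0-simplices (7): [v_0], [v_1], [v_2], [v_3], [v_4], [v_5], [v_6]
  1-simplices (18): (18 of them)
  2-simplices (12): (12 of them)

so the chain groups are C_0 ≅ Z^7, C_1 ≅ Z^18, C_2 ≅ Z^12.

The boundary map ∂_1: C_1 → C_0 maps an edge to its endpoints' difference, ∂[p,q] = q − p. For instance
  ∂[v_0,v_4] = [v_4] − [v_0].
As a 7×18 matrix over Z this has rank 6, with invariant factors (1,1,1,1,1,1).

∂_2: C_2 → C_1 maps a triangle to the signed sum of its edges. For instance
  ∂[v_0,v_3,v_4] = [v_3,v_4] − [v_0,v_4] + [v_0,v_3],
  ∂[v_0,v_1,v_3] = [v_1,v_3] − [v_0,v_3] + [v_0,v_1].
This gives a 18×12 integer matrix of rank 12; reducing to Smith normal form yields diagonal entries (1,1,1,1,1,1,1,1,1,1,1,2).

Now H_k = ker ∂_k / im ∂_{k+1}, so:

  H_0: rank C_0 − rank ∂_1 = 7 − 6 = 1, and the invariant factors of ∂_1 are all 1, so H_0 = Z.
  H_1: rank ker ∂_1 − rank ∂_2 = (18 − 6) − 12 = 0, and ∂_2 has invariant factor 2 > 1, so H_1 = Z_2.
  H_2: rank ker ∂_2 − rank ∂_3 = (12 − 12) − 0 = 0, and there is no ∂_3, so H_2 = 0.

As a check, the Euler characteristic is 7 − 18 + 12 = 1, which agrees with 1 − 0 + 0 = 1.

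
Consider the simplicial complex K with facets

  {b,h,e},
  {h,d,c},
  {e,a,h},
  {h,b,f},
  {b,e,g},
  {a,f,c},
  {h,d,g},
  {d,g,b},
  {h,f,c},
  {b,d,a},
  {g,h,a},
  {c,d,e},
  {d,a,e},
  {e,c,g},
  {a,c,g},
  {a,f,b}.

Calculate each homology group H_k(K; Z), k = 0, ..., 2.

H_0 = Z,  H_1 = Z^2,  H_2 = Z.

K has 8 vertices, 24 edges, 16 triangles.
rank ∂_0 = 0, rank ∂_1 = 7 ⇒ b_0 = 8 − 0 − 7 = 1; all invariant factors of ∂_1 are 1 so no torsion. So H_0 = Z.
rank ∂_1 = 7, rank ∂_2 = 15 ⇒ b_1 = 24 − 7 − 15 = 2; all invariant factors of ∂_2 are 1 so no torsion. So H_1 = Z^2.
rank ∂_2 = 15, rank ∂_3 = 0 ⇒ b_2 = 16 − 15 − 0 = 1. So H_2 = Z.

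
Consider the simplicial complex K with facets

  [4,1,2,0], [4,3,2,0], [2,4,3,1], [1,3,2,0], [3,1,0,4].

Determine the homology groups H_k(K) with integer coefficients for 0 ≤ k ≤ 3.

H_0 = Z,  H_1 = 0,  H_2 = 0,  H_3 = Z.

We work with the vertex ordering 0 < 1 < 2 < 3 < 4. The simplices of K, each written with vertices in increasing order, are:

  0-simplices (5): [0], [1], [2], [3], [4]
  1-simplices (10): [0,1], [0,2], [0,3], [0,4], [1,2], [1,3], [1,4], [2,3], [2,4], [3,4]
  2-simplices (10): [0,1,2], [0,1,3], [0,1,4], [0,2,3], [0,2,4], [0,3,4], [1,2,3], [1,2,4], [1,3,4], [2,3,4]
  3-simplices (5): [0,1,2,3], [0,1,2,4], [0,1,3,4], [0,2,3,4], [1,2,3,4]

giving chain groups C_0 ≅ Z^5, C_1 ≅ Z^10, C_2 ≅ Z^10, C_3 ≅ Z^5.

Boundary ∂_1: C_1 → C_0 maps an edge to its endpoints' difference, ∂[p,q] = q − p.
The resulting 5×10 matrix has rank 4, and its Smith normal form has invariant factors (1,1,1,1).

∂_2: C_2 → C_1 sends each 2-simplex [p,q,r] to [q,r] − [p,r] + [p,q]. For instance
  ∂[2,3,4] = [3,4] − [2,4] + [2,3],
  ∂[1,2,4] = [2,4] − [1,4] + [1,2].
The resulting 10×10 matrix has rank 6, and its Smith normal form has invariant factors (1,1,1,1,1,1).

∂_3: C_3 → C_2 sends each 3-simplex σ to the alternating sum Σ_i (−1)^i (σ with its i-th vertex removed). For instance
  ∂[0,1,2,3] = [1,2,3] − [0,2,3] + [0,1,3] − [0,1,2],
  ∂[0,2,3,4] = [2,3,4] − [0,3,4] + [0,2,4] − [0,2,3].
As a 10×5 matrix over Z this has rank 4, with invariant factors (1,1,1,1).

Computing H_k = (kernel of ∂_k) / (image of ∂_{k+1}):

  H_0: rank C_0 − rank ∂_1 = 5 − 4 = 1, and the invariant factors of ∂_1 are all 1, so H_0 ≅ Z.
  H_1: rank ker ∂_1 − rank ∂_2 = (10 − 4) − 6 = 0, and the invariant factors of ∂_2 are all 1, so H_1 ≅ 0.
  H_2: rank ker ∂_2 − rank ∂_3 = (10 − 6) − 4 = 0, and the invariant factors of ∂_3 are all 1, so H_2 ≅ 0.
  H_3: rank ker ∂_3 − rank ∂_4 = (5 − 4) − 0 = 1, and there is no ∂_4, so H_3 ≅ Z.

As a check, the Euler characteristic is 5 − 10 + 10 − 5 = 0, which agrees with 1 − 0 + 0 − 1 = 0.
(K is a triangulation of the 3-sphere S^3.)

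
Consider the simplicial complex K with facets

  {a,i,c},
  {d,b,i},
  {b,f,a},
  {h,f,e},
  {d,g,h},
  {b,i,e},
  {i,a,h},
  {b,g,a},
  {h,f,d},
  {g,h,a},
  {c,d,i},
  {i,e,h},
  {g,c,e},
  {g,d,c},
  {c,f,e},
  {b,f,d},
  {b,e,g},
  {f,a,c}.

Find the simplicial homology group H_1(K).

Take the total order a < b < c < d < e < f < g < h < i on the vertex set. Then K (dimension 2) consists of the simplices:

  0-simplices (9): a, b, c, d, e, f, g, h, i
  1-simplices (27): ab, ac, af, ag, ah, ai, bd, be, bf, bg, bi, cd, ce, cf, cg, ci, df, dg, dh, di, ef, eg, eh, ei, fh, gh, hi
  2-simplices (18): abf, abg, acf, aci, agh, ahi, bdf, bdi, beg, bei, cdg, cdi, cef, ceg, dfh, dgh, efh, ehi

so the chain groups are C_0 ≅ Z^9, C_1 ≅ Z^27, C_2 ≅ Z^18.

The boundary map ∂_1: C_1 → C_0 is given by ∂[p,q] = [q] − [p]. For instance
  ∂dg = g − d.
As a 9×27 matrix over Z this has rank 8, with invariant factors (1,1,1,1,1,1,1,1).

Boundary ∂_2: C_2 → C_1 sends each 2-simplex [p,q,r] to [q,r] − [p,r] + [p,q]. For instance
  ∂dgh = gh − dh + dg,
  ∂aci = ci − ai + ac.
This gives a 27×18 integer matrix of rank 17; reducing to Smith normal form yields diagonal entries (1,1,1,1,1,1,1,1,1,1,1,1,1,1,1,1,1).

Reading off H_k = ker ∂_k / im ∂_{k+1}:

  H_1: rank ker ∂_1 − rank ∂_2 = (27 − 8) − 17 = 2, and the invariant factors of ∂_2 are all 1, so H_1 ≅ Z^2.

(K is a triangulation of the torus T^2.)

H_1 ≅ Z^2.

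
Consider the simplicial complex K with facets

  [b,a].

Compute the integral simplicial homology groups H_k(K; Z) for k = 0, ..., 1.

H_0 ≅ Z,  H_1 = 0.

K has 2 vertices, 1 edge.
rank ∂_0 = 0, rank ∂_1 = 1 ⇒ b_0 = 2 − 0 − 1 = 1; all invariant factors of ∂_1 are 1 so no torsion. So H_0 ≅ Z.
rank ∂_1 = 1, rank ∂_2 = 0 ⇒ b_1 = 1 − 1 − 0 = 0. So H_1 ≅ 0.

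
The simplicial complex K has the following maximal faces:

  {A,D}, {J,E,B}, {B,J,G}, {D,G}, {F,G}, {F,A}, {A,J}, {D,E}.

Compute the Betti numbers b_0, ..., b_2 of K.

b_0 = 1, b_1 = 3, b_2 = 0.

We work with the vertex ordering A < B < D < E < F < G < J. The simplices of K, each written with vertices in increasing order, are:

  0-simplices (7): A, B, D, E, F, G, J
  1-simplices (11): AD, AF, AJ, BE, BG, BJ, DE, DG, EJ, FG, GJ
  2-simplices (2): BEJ, BGJ

giving chain groups C_0 ≅ Z^7, C_1 ≅ Z^11, C_2 ≅ Z^2.

∂_1: C_1 → C_0 sends each edge [p,q] (with p < q) to q − p. For instance
  ∂GJ = J − G.
The resulting 7×11 matrix has rank 6, and its Smith normal form has invariant factors (1,1,1,1,1,1).

∂_2: C_2 → C_1 maps a triangle to the signed sum of its edges. For instance
  ∂BEJ = EJ − BJ + BE,
  ∂BGJ = GJ − BJ + BG.
The 11×2 boundary matrix has rank 2 and Smith normal form diag(1,1).

Now H_k = ker ∂_k / im ∂_{k+1}, so:

  H_0: rank C_0 − rank ∂_1 = 7 − 6 = 1, and the invariant factors of ∂_1 are all 1, so H_0 = Z.
  H_1: rank ker ∂_1 − rank ∂_2 = (11 − 6) − 2 = 3, and the invariant factors of ∂_2 are all 1, so H_1 = Z^3.
  H_2: rank ker ∂_2 − rank ∂_3 = (2 − 2) − 0 = 0, and there is no ∂_3, so H_2 = 0.

Hence the Betti numbers are b_0 = 1, b_1 = 3, b_2 = 0.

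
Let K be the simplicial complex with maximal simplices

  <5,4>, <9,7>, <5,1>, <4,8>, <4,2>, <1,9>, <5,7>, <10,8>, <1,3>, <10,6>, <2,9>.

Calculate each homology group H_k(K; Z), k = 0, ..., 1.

H_0 ≅ Z,  H_1 ≅ Z^2.

We work with the vertex ordering 1 < 2 < 3 < 4 < 5 < 6 < 7 < 8 < 9 < 10. The simplices of K, each written with vertices in increasing order, are:

  0-simplices (10): [1], [2], [3], [4], [5], [6], [7], [8], [9], [10]
  1-simplices (11): [1,3], [1,5], [1,9], [2,4], [2,9], [4,5], [4,8], [5,7], [6,10], [7,9], [8,10]

Hence C_0 ≅ Z^10, C_1 ≅ Z^11.

Boundary ∂_1: C_1 → C_0 is given by ∂[p,q] = [q] − [p]. For instance
  ∂[1,3] = [3] − [1].
The 10×11 boundary matrix has rank 9 and Smith normal form diag(1,1,1,1,1,1,1,1,1).

Computing H_k = (kernel of ∂_k) / (image of ∂_{k+1}):

  H_0: rank C_0 − rank ∂_1 = 10 − 9 = 1, and the invariant factors of ∂_1 are all 1, so H_0 ≅ Z.
  H_1: rank ker ∂_1 − rank ∂_2 = (11 − 9) − 0 = 2, and there is no ∂_2, so H_1 ≅ Z^2.

As a check, the Euler characteristic is 10 − 11 = -1, which agrees with 1 − 2 = -1.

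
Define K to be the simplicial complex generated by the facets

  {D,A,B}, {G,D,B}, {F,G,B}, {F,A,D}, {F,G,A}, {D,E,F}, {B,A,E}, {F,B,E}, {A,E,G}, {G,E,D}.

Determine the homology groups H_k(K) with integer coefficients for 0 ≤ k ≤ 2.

Order the vertices as A < B < D < E < F < G. Listing each simplex with vertices in this order, K has dimension 2 with simplices:

  0-simplices (6): A, B, D, E, F, G
  1-simplices (15): AB, AD, AE, AF, AG, BD, BE, BF, BG, DE, DF, DG, EF, EG, FG
  2-simplices (10): ABD, ABE, ADF, AEG, AFG, BDG, BEF, BFG, DEF, DEG

Hence C_0 ≅ Z^6, C_1 ≅ Z^15, C_2 ≅ Z^10.

The boundary map ∂_1: C_1 → C_0 is given by ∂[p,q] = [q] − [p].
This gives a 6×15 integer matrix of rank 5; reducing to Smith normal form yields diagonal entries (1,1,1,1,1).

The boundary map ∂_2: C_2 → C_1 acts by ∂[p,q,r] = [q,r] − [p,r] + [p,q]. For instance
  ∂ABE = BE − AE + AB,
  ∂BFG = FG − BG + BF.
The 15×10 boundary matrix has rank 10 and Smith normal form diag(1,1,1,1,1,1,1,1,1,2).

From H_k ≅ ker(∂_k) / im(∂_{k+1}) we obtain:

  H_0: rank C_0 − rank ∂_1 = 6 − 5 = 1, and the invariant factors of ∂_1 are all 1, so H_0 = Z.
  H_1: rank ker ∂_1 − rank ∂_2 = (15 − 5) − 10 = 0, and ∂_2 has invariant factor 2 > 1, so H_1 = Z/2.
  H_2: rank ker ∂_2 − rank ∂_3 = (10 − 10) − 0 = 0, and there is no ∂_3, so H_2 = 0.

As a check, the Euler characteristic is 6 − 15 + 10 = 1, which agrees with 1 − 0 + 0 = 1.
(K is a triangulation of the real projective plane RP^2.)

H_0 ≅ Z,  H_1 ≅ Z/2,  H_2 = 0.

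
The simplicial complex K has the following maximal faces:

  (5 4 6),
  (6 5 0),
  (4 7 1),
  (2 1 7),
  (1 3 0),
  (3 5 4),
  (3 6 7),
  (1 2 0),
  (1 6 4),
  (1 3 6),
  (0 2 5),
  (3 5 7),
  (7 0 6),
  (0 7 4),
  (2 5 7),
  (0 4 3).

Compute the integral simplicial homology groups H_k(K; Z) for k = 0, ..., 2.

Take the total order 0 < 1 < 2 < 3 < 4 < 5 < 6 < 7 on the vertex set. Then K (dimension 2) consists of the simplices:

  0-simplices (8): [0], [1], [2], [3], [4], [5], [6], [7]
  1-simplices (24): (24 of them)
  2-simplices (16): [0,1,2], [0,1,3], [0,2,5], [0,3,4], [0,4,7], [0,5,6], [0,6,7], [1,2,7], [1,3,6], [1,4,6], [1,4,7], [2,5,7], [3,4,5], [3,5,7], [3,6,7], [4,5,6]

so the chain groups are C_0 ≅ Z^8, C_1 ≅ Z^24, C_2 ≅ Z^16.

Boundary ∂_1: C_1 → C_0 is given by ∂[p,q] = [q] − [p]. For instance
  ∂[3,5] = [5] − [3].
This gives a 8×24 integer matrix of rank 7; reducing to Smith normal form yields diagonal entries (1,1,1,1,1,1,1).

Boundary ∂_2: C_2 → C_1 maps a triangle to the signed sum of its edges. For instance
  ∂[4,5,6] = [5,6] − [4,6] + [4,5],
  ∂[2,5,7] = [5,7] − [2,7] + [2,5].
The 24×16 boundary matrix has rank 15 and Smith normal form diag(1,1,1,1,1,1,1,1,1,1,1,1,1,1,1).

Now H_k = ker ∂_k / im ∂_{k+1}, so:

  H_0: rank C_0 − rank ∂_1 = 8 − 7 = 1, and the invariant factors of ∂_1 are all 1, so H_0 ≅ Z.
  H_1: rank ker ∂_1 − rank ∂_2 = (24 − 7) − 15 = 2, and the invariant factors of ∂_2 are all 1, so H_1 ≅ Z^2.
  H_2: rank ker ∂_2 − rank ∂_3 = (16 − 15) − 0 = 1, and there is no ∂_3, so H_2 ≅ Z.

As a check, the Euler characteristic is 8 − 24 + 16 = 0, which agrees with 1 − 2 + 1 = 0.
(K is a triangulation of the torus T^2.)

H_0 ≅ Z,  H_1 ≅ Z^2,  H_2 ≅ Z.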